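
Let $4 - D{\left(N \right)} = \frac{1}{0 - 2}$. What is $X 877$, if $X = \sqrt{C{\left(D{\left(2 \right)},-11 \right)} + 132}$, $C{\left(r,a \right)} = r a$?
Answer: $\frac{877 \sqrt{330}}{2} \approx 7965.8$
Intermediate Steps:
$D{\left(N \right)} = \frac{9}{2}$ ($D{\left(N \right)} = 4 - \frac{1}{0 - 2} = 4 - \frac{1}{-2} = 4 - - \frac{1}{2} = 4 + \frac{1}{2} = \frac{9}{2}$)
$C{\left(r,a \right)} = a r$
$X = \frac{\sqrt{330}}{2}$ ($X = \sqrt{\left(-11\right) \frac{9}{2} + 132} = \sqrt{- \frac{99}{2} + 132} = \sqrt{\frac{165}{2}} = \frac{\sqrt{330}}{2} \approx 9.0829$)
$X 877 = \frac{\sqrt{330}}{2} \cdot 877 = \frac{877 \sqrt{330}}{2}$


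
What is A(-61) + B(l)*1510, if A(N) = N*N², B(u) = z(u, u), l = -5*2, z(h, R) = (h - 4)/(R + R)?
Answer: -225924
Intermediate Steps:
z(h, R) = (-4 + h)/(2*R) (z(h, R) = (-4 + h)/((2*R)) = (-4 + h)*(1/(2*R)) = (-4 + h)/(2*R))
l = -10
B(u) = (-4 + u)/(2*u)
A(N) = N³
A(-61) + B(l)*1510 = (-61)³ + ((½)*(-4 - 10)/(-10))*1510 = -226981 + ((½)*(-⅒)*(-14))*1510 = -226981 + (7/10)*1510 = -226981 + 1057 = -225924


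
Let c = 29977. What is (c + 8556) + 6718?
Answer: 45251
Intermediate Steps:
(c + 8556) + 6718 = (29977 + 8556) + 6718 = 38533 + 6718 = 45251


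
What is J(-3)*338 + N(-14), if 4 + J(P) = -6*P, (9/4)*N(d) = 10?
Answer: 42628/9 ≈ 4736.4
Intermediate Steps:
N(d) = 40/9 (N(d) = (4/9)*10 = 40/9)
J(P) = -4 - 6*P
J(-3)*338 + N(-14) = (-4 - 6*(-3))*338 + 40/9 = (-4 + 18)*338 + 40/9 = 14*338 + 40/9 = 4732 + 40/9 = 42628/9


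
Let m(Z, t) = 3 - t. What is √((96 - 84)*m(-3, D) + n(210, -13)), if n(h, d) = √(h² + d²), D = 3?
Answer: 44269^(¼) ≈ 14.505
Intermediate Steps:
n(h, d) = √(d² + h²)
√((96 - 84)*m(-3, D) + n(210, -13)) = √((96 - 84)*(3 - 1*3) + √((-13)² + 210²)) = √(12*(3 - 3) + √(169 + 44100)) = √(12*0 + √44269) = √(0 + √44269) = √(√44269) = 44269^(¼)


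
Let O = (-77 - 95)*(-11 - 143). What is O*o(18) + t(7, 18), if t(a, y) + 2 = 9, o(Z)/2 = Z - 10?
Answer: 423815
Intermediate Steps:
o(Z) = -20 + 2*Z (o(Z) = 2*(Z - 10) = 2*(-10 + Z) = -20 + 2*Z)
t(a, y) = 7 (t(a, y) = -2 + 9 = 7)
O = 26488 (O = -172*(-154) = 26488)
O*o(18) + t(7, 18) = 26488*(-20 + 2*18) + 7 = 26488*(-20 + 36) + 7 = 26488*16 + 7 = 423808 + 7 = 423815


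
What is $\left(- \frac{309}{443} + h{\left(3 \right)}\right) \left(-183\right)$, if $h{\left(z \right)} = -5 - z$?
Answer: $\frac{705099}{443} \approx 1591.6$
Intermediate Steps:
$\left(- \frac{309}{443} + h{\left(3 \right)}\right) \left(-183\right) = \left(- \frac{309}{443} - 8\right) \left(-183\right) = \left(- \frac{3853}{443}\right) \left(-183\right) = \frac{705099}{443}$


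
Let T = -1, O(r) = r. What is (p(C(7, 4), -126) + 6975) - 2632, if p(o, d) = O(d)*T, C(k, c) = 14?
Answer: 4469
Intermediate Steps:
p(o, d) = -d (p(o, d) = d*(-1) = -d)
(p(C(7, 4), -126) + 6975) - 2632 = (-1*(-126) + 6975) - 2632 = (126 + 6975) - 2632 = 7101 - 2632 = 4469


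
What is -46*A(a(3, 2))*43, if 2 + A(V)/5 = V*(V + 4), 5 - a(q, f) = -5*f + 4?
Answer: -1612070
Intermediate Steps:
a(q, f) = 1 + 5*f (a(q, f) = 5 - (-5*f + 4) = 5 - (4 - 5*f) = 5 + (-4 + 5*f) = 1 + 5*f)
A(V) = -10 + 5*V*(4 + V) (A(V) = -10 + 5*(V*(V + 4)) = -10 + 5*(V*(4 + V)) = -10 + 5*V*(4 + V))
-46*A(a(3, 2))*43 = -46*(-10 + 5*(1 + 5*2)² + 20*(1 + 5*2))*43 = -46*(-10 + 5*(1 + 10)² + 20*(1 + 10))*43 = -46*(-10 + 5*11² + 20*11)*43 = -46*(-10 + 5*121 + 220)*43 = -46*(-10 + 605 + 220)*43 = -46*815*43 = -37490*43 = -1612070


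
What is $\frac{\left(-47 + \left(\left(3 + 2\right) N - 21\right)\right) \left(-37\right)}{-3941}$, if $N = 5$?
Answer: $- \frac{1591}{3941} \approx -0.4037$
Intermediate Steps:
$\frac{\left(-47 + \left(\left(3 + 2\right) N - 21\right)\right) \left(-37\right)}{-3941} = \frac{\left(-47 - \left(21 - \left(3 + 2\right) 5\right)\right) \left(-37\right)}{-3941} = \left(-47 + \left(5 \cdot 5 - 21\right)\right) \left(-37\right) \left(- \frac{1}{3941}\right) = \left(-47 + \left(25 - 21\right)\right) \left(-37\right) \left(- \frac{1}{3941}\right) = \left(-47 + 4\right) \left(-37\right) \left(- \frac{1}{3941}\right) = \left(-43\right) \left(-37\right) \left(- \frac{1}{3941}\right) = 1591 \left(- \frac{1}{3941}\right) = - \frac{1591}{3941}$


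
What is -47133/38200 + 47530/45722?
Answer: -169684513/873290200 ≈ -0.19430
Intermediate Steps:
-47133/38200 + 47530/45722 = -47133*1/38200 + 47530*(1/45722) = -47133/38200 + 23765/22861 = -169684513/873290200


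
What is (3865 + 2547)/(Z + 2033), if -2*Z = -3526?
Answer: 1603/949 ≈ 1.6891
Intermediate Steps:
Z = 1763 (Z = -1/2*(-3526) = 1763)
(3865 + 2547)/(Z + 2033) = (3865 + 2547)/(1763 + 2033) = 6412/3796 = 6412*(1/3796) = 1603/949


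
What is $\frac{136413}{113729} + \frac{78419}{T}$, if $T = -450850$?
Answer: $\frac{52583286599}{51274719650} \approx 1.0255$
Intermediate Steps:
$\frac{136413}{113729} + \frac{78419}{T} = \frac{136413}{113729} + \frac{78419}{-450850} = 136413 \cdot \frac{1}{113729} + 78419 \left(- \frac{1}{450850}\right) = \frac{136413}{113729} - \frac{78419}{450850} = \frac{52583286599}{51274719650}$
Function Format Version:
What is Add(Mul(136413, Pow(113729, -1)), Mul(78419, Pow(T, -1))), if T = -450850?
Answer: Rational(52583286599, 51274719650) ≈ 1.0255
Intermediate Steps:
Add(Mul(136413, Pow(113729, -1)), Mul(78419, Pow(T, -1))) = Add(Mul(136413, Pow(113729, -1)), Mul(78419, Pow(-450850, -1))) = Add(Mul(136413, Rational(1, 113729)), Mul(78419, Rational(-1, 450850))) = Add(Rational(136413, 113729), Rational(-78419, 450850)) = Rational(52583286599, 51274719650)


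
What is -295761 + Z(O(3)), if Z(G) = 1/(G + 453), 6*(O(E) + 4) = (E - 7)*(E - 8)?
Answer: -401347674/1357 ≈ -2.9576e+5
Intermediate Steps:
O(E) = -4 + (-8 + E)*(-7 + E)/6 (O(E) = -4 + ((E - 7)*(E - 8))/6 = -4 + ((-7 + E)*(-8 + E))/6 = -4 + ((-8 + E)*(-7 + E))/6 = -4 + (-8 + E)*(-7 + E)/6)
Z(G) = 1/(453 + G)
-295761 + Z(O(3)) = -295761 + 1/(453 + (16/3 - 5/2*3 + (⅙)*3²)) = -295761 + 1/(453 + (16/3 - 15/2 + (⅙)*9)) = -295761 + 1/(453 + (16/3 - 15/2 + 3/2)) = -295761 + 1/(453 - ⅔) = -295761 + 1/(1357/3) = -295761 + 3/1357 = -401347674/1357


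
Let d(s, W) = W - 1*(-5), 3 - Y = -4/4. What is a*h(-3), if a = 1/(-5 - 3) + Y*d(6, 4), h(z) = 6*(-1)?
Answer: -861/4 ≈ -215.25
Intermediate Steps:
Y = 4 (Y = 3 - (-4)/4 = 3 - 1*(-1) = 3 + 1 = 4)
d(s, W) = 5 + W (d(s, W) = W + 5 = 5 + W)
h(z) = -6
a = 287/8 (a = 1/(-5 - 3) + 4*(5 + 4) = 1/(-8) + 4*9 = -1/8 + 36 = 287/8 ≈ 35.875)
a*h(-3) = (287/8)*(-6) = -861/4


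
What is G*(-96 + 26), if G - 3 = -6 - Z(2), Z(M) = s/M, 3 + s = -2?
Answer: 35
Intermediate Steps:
s = -5 (s = -3 - 2 = -5)
Z(M) = -5/M
G = -½ (G = 3 + (-6 - (-5)/2) = 3 + (-6 - 1*(-5/2)) = 3 + (-6 + 5/2) = 3 - 7/2 = -½ ≈ -0.50000)
G*(-96 + 26) = -(-96 + 26)/2 = -½*(-70) = 35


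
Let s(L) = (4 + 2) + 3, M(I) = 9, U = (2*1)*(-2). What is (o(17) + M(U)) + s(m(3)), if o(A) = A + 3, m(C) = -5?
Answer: 38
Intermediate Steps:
o(A) = 3 + A
U = -4 (U = 2*(-2) = -4)
s(L) = 9 (s(L) = 6 + 3 = 9)
(o(17) + M(U)) + s(m(3)) = ((3 + 17) + 9) + 9 = (20 + 9) + 9 = 29 + 9 = 38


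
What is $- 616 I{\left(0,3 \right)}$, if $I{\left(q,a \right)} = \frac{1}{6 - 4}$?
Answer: $-308$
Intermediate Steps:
$I{\left(q,a \right)} = \frac{1}{2}$
$- 616 I{\left(0,3 \right)} = \left(-616\right) \frac{1}{2} = -308$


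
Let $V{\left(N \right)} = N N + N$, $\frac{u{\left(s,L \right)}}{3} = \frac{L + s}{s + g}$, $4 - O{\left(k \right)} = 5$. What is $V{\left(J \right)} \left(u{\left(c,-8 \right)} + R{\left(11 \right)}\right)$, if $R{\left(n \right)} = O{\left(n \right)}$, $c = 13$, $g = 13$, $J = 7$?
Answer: $- \frac{308}{13} \approx -23.692$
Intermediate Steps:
$O{\left(k \right)} = -1$ ($O{\left(k \right)} = 4 - 5 = -1$)
$R{\left(n \right)} = -1$
$u{\left(s,L \right)} = \frac{3 \left(L + s\right)}{13 + s}$ ($u{\left(s,L \right)} = 3 \frac{L + s}{s + 13} = 3 \frac{L + s}{13 + s} = \frac{3 \left(L + s\right)}{13 + s}$)
$V{\left(N \right)} = N + N^{2}$ ($V{\left(N \right)} = N^{2} + N = N + N^{2}$)
$V{\left(J \right)} \left(u{\left(c,-8 \right)} + R{\left(11 \right)}\right) = 7 \left(1 + 7\right) \left(\frac{3 \left(-8 + 13\right)}{13 + 13} - 1\right) = 7 \cdot 8 \left(3 \cdot \frac{1}{26} \cdot 5 - 1\right) = 56 \left(3 \cdot \frac{1}{26} \cdot 5 - 1\right) = 56 \left(\frac{15}{26} - 1\right) = 56 \left(- \frac{11}{26}\right) = - \frac{308}{13}$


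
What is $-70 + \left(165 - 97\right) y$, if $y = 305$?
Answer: $20670$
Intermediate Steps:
$-70 + \left(165 - 97\right) y = -70 + \left(165 - 97\right) 305 = -70 + 68 \cdot 305 = -70 + 20740 = 20670$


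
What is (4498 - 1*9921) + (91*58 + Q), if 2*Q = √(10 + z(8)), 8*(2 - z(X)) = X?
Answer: -145 + √11/2 ≈ -143.34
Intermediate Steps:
z(X) = 2 - X/8
Q = √11/2 (Q = √(10 + (2 - ⅛*8))/2 = √(10 + (2 - 1))/2 = √(10 + 1)/2 = √11/2 ≈ 1.6583)
(4498 - 1*9921) + (91*58 + Q) = (4498 - 1*9921) + (91*58 + √11/2) = (4498 - 9921) + (5278 + √11/2) = -5423 + (5278 + √11/2) = -145 + √11/2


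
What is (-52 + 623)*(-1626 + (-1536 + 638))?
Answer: -1441204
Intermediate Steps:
(-52 + 623)*(-1626 + (-1536 + 638)) = 571*(-1626 - 898) = 571*(-2524) = -1441204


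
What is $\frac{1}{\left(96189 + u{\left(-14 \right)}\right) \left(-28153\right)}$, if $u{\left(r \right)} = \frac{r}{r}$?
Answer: $- \frac{1}{2708037070} \approx -3.6927 \cdot 10^{-10}$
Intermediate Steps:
$u{\left(r \right)} = 1$
$\frac{1}{\left(96189 + u{\left(-14 \right)}\right) \left(-28153\right)} = \frac{1}{\left(96189 + 1\right) \left(-28153\right)} = \frac{1}{96190} \left(- \frac{1}{28153}\right) = - \frac{1}{2708037070}$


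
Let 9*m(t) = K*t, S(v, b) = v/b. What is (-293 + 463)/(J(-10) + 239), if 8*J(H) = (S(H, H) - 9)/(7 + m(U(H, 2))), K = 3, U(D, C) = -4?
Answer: 289/406 ≈ 0.71182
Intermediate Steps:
m(t) = t/3 (m(t) = (3*t)/9 = t/3)
J(H) = -3/17 (J(H) = ((H/H - 9)/(7 + (1/3)*(-4)))/8 = ((1 - 9)/(7 - 4/3))/8 = (-8/17/3)/8 = (-8*3/17)/8 = (1/8)*(-24/17) = -3/17)
(-293 + 463)/(J(-10) + 239) = (-293 + 463)/(-3/17 + 239) = 170/(4060/17) = 170*(17/4060) = 289/406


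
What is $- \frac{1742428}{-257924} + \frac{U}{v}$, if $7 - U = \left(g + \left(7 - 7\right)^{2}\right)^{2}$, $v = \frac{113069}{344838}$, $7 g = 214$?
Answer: $- \frac{1008256710846067}{357249307261} \approx -2822.3$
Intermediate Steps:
$g = \frac{214}{7}$ ($g = \frac{1}{7} \cdot 214 = \frac{214}{7} \approx 30.571$)
$v = \frac{113069}{344838}$ ($v = 113069 \cdot \frac{1}{344838} = \frac{113069}{344838} \approx 0.32789$)
$U = - \frac{45453}{49}$ ($U = 7 - \left(\frac{214}{7} + \left(7 - 7\right)^{2}\right)^{2} = 7 - \left(\frac{214}{7} + 0^{2}\right)^{2} = 7 - \left(\frac{214}{7} + 0\right)^{2} = 7 - \left(\frac{214}{7}\right)^{2} = 7 - \frac{45796}{49} = - \frac{45453}{49} \approx -927.61$)
$- \frac{1742428}{-257924} + \frac{U}{v} = - \frac{1742428}{-257924} - \frac{45453}{49 \cdot \frac{113069}{344838}} = \left(-1742428\right) \left(- \frac{1}{257924}\right) - \frac{15673921614}{5540381} = \frac{435607}{64481} - \frac{15673921614}{5540381} = - \frac{1008256710846067}{357249307261}$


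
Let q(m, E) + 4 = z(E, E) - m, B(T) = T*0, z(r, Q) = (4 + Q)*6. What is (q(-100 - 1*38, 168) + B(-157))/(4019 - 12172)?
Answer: -1166/8153 ≈ -0.14301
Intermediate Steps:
z(r, Q) = 24 + 6*Q
B(T) = 0
q(m, E) = 20 - m + 6*E (q(m, E) = -4 + ((24 + 6*E) - m) = -4 + (24 - m + 6*E) = 20 - m + 6*E)
(q(-100 - 1*38, 168) + B(-157))/(4019 - 12172) = ((20 - (-100 - 1*38) + 6*168) + 0)/(4019 - 12172) = ((20 - (-100 - 38) + 1008) + 0)/(-8153) = ((20 - 1*(-138) + 1008) + 0)*(-1/8153) = ((20 + 138 + 1008) + 0)*(-1/8153) = (1166 + 0)*(-1/8153) = 1166*(-1/8153) = -1166/8153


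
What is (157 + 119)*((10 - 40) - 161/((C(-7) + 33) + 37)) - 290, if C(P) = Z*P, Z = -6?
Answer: -35867/4 ≈ -8966.8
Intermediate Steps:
C(P) = -6*P
(157 + 119)*((10 - 40) - 161/((C(-7) + 33) + 37)) - 290 = (157 + 119)*((10 - 40) - 161/((-6*(-7) + 33) + 37)) - 290 = 276*(-30 - 161/((42 + 33) + 37)) - 290 = 276*(-30 - 161/(75 + 37)) - 290 = 276*(-30 - 161/112) - 290 = 276*(-30 - 161*1/112) - 290 = 276*(-30 - 23/16) - 290 = 276*(-503/16) - 290 = -34707/4 - 290 = -35867/4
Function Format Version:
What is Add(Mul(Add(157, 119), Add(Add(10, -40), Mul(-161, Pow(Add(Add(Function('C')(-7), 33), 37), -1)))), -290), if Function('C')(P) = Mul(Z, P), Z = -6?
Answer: Rational(-35867, 4) ≈ -8966.8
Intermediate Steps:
Function('C')(P) = Mul(-6, P)
Add(Mul(Add(157, 119), Add(Add(10, -40), Mul(-161, Pow(Add(Add(Function('C')(-7), 33), 37), -1)))), -290) = Add(Mul(Add(157, 119), Add(Add(10, -40), Mul(-161, Pow(Add(Add(Mul(-6, -7), 33), 37), -1)))), -290) = Add(Mul(276, Add(-30, Mul(-161, Pow(Add(Add(42, 33), 37), -1)))), -290) = Add(Mul(276, Add(-30, Mul(-161, Pow(Add(75, 37), -1)))), -290) = Add(Mul(276, Add(-30, Mul(-161, Pow(112, -1)))), -290) = Add(Mul(276, Add(-30, Mul(-161, Rational(1, 112)))), -290) = Add(Mul(276, Add(-30, Rational(-23, 16))), -290) = Add(Mul(276, Rational(-503, 16)), -290) = Add(Rational(-34707, 4), -290) = Rational(-35867, 4)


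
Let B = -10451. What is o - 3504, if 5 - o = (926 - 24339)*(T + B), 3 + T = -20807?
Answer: -731917292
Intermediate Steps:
T = -20810 (T = -3 - 20807 = -20810)
o = -731913788 (o = 5 - (926 - 24339)*(-20810 - 10451) = 5 - (-23413)*(-31261) = 5 - 1*731913793 = 5 - 731913793 = -731913788)
o - 3504 = -731913788 - 3504 = -731917292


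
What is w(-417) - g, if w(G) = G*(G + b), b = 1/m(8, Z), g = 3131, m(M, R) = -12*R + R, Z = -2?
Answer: 3756259/22 ≈ 1.7074e+5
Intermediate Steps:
m(M, R) = -11*R
b = 1/22 (b = 1/(-11*(-2)) = 1/22 ≈ 0.045455)
w(G) = G*(1/22 + G) (w(G) = G*(G + 1/22) = G*(1/22 + G))
w(-417) - g = -417*(1/22 - 417) - 1*3131 = -417*(-9173/22) - 3131 = 3825141/22 - 3131 = 3756259/22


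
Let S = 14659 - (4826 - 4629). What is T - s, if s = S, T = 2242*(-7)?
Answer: -30156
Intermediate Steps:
S = 14462 (S = 14659 - 1*197 = 14659 - 197 = 14462)
T = -15694
s = 14462
T - s = -15694 - 1*14462 = -15694 - 14462 = -30156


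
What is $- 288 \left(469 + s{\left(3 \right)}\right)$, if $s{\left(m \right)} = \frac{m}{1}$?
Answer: $-135936$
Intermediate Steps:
$s{\left(m \right)} = m$ ($s{\left(m \right)} = m 1 = m$)
$- 288 \left(469 + s{\left(3 \right)}\right) = - 288 \left(469 + 3\right) = \left(-288\right) 472 = -135936$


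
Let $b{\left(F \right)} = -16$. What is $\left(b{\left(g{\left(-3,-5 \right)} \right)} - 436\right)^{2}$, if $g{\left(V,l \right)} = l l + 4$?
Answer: $204304$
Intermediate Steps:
$g{\left(V,l \right)} = 4 + l^{2}$ ($g{\left(V,l \right)} = l^{2} + 4 = 4 + l^{2}$)
$\left(b{\left(g{\left(-3,-5 \right)} \right)} - 436\right)^{2} = \left(-16 - 436\right)^{2} = \left(-452\right)^{2} = 204304$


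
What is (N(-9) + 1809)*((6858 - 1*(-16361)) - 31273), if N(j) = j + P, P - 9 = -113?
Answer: -13659584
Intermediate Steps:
P = -104 (P = 9 - 113 = -104)
N(j) = -104 + j (N(j) = j - 104 = -104 + j)
(N(-9) + 1809)*((6858 - 1*(-16361)) - 31273) = ((-104 - 9) + 1809)*((6858 - 1*(-16361)) - 31273) = (-113 + 1809)*((6858 + 16361) - 31273) = 1696*(23219 - 31273) = 1696*(-8054) = -13659584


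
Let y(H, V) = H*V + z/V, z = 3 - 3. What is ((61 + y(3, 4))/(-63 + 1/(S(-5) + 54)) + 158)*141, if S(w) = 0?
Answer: 75211656/3401 ≈ 22115.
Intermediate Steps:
z = 0
y(H, V) = H*V (y(H, V) = H*V + 0/V = H*V + 0 = H*V)
((61 + y(3, 4))/(-63 + 1/(S(-5) + 54)) + 158)*141 = ((61 + 3*4)/(-63 + 1/(0 + 54)) + 158)*141 = ((61 + 12)/(-63 + 1/54) + 158)*141 = (73/(-63 + 1/54) + 158)*141 = (73/(-3401/54) + 158)*141 = (73*(-54/3401) + 158)*141 = (-3942/3401 + 158)*141 = (533416/3401)*141 = 75211656/3401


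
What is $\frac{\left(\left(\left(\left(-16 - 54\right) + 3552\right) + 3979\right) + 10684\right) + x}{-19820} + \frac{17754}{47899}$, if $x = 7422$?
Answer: $- \frac{872749453}{949358180} \approx -0.9193$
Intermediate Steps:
$\frac{\left(\left(\left(\left(-16 - 54\right) + 3552\right) + 3979\right) + 10684\right) + x}{-19820} + \frac{17754}{47899} = \frac{\left(\left(\left(\left(-16 - 54\right) + 3552\right) + 3979\right) + 10684\right) + 7422}{-19820} + \frac{17754}{47899} = \left(\left(\left(\left(\left(-16 - 54\right) + 3552\right) + 3979\right) + 10684\right) + 7422\right) \left(- \frac{1}{19820}\right) + 17754 \cdot \frac{1}{47899} = \left(\left(\left(\left(-70 + 3552\right) + 3979\right) + 10684\right) + 7422\right) \left(- \frac{1}{19820}\right) + \frac{17754}{47899} = \left(\left(\left(3482 + 3979\right) + 10684\right) + 7422\right) \left(- \frac{1}{19820}\right) + \frac{17754}{47899} = \left(\left(7461 + 10684\right) + 7422\right) \left(- \frac{1}{19820}\right) + \frac{17754}{47899} = \left(18145 + 7422\right) \left(- \frac{1}{19820}\right) + \frac{17754}{47899} = 25567 \left(- \frac{1}{19820}\right) + \frac{17754}{47899} = - \frac{25567}{19820} + \frac{17754}{47899} = - \frac{872749453}{949358180}$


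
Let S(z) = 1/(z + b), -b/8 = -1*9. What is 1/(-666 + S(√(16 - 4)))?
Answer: -3444480/2293975729 + 2*√3/2293975729 ≈ -0.0015015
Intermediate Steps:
b = 72 (b = -(-8)*9 = -8*(-9) = 72)
S(z) = 1/(72 + z) (S(z) = 1/(z + 72) = 1/(72 + z))
1/(-666 + S(√(16 - 4))) = 1/(-666 + 1/(72 + √(16 - 4))) = 1/(-666 + 1/(72 + √12)) = 1/(-666 + 1/(72 + 2*√3))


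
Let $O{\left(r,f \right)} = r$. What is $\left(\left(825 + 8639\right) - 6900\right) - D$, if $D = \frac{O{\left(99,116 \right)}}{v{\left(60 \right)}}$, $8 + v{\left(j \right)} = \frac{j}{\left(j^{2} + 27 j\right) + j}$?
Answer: $\frac{1811204}{703} \approx 2576.4$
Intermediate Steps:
$v{\left(j \right)} = -8 + \frac{j}{j^{2} + 28 j}$ ($v{\left(j \right)} = -8 + \frac{j}{\left(j^{2} + 27 j\right) + j} = -8 + \frac{j}{j^{2} + 28 j}$)
$D = - \frac{8712}{703}$ ($D = \frac{99}{\frac{1}{28 + 60} \left(-223 - 480\right)} = \frac{99}{\frac{1}{88} \left(-223 - 480\right)} = \frac{99}{\frac{1}{88} \left(-703\right)} = \frac{99}{- \frac{703}{88}} = 99 \left(- \frac{88}{703}\right) = - \frac{8712}{703} \approx -12.393$)
$\left(\left(825 + 8639\right) - 6900\right) - D = \left(\left(825 + 8639\right) - 6900\right) - - \frac{8712}{703} = \left(9464 - 6900\right) + \frac{8712}{703} = 2564 + \frac{8712}{703} = \frac{1811204}{703}$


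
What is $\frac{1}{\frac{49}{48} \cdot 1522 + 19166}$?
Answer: $\frac{24}{497273} \approx 4.8263 \cdot 10^{-5}$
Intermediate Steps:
$\frac{1}{\frac{49}{48} \cdot 1522 + 19166} = \frac{1}{\frac{37289}{24} + 19166} = \frac{1}{\frac{497273}{24}} = \frac{24}{497273}$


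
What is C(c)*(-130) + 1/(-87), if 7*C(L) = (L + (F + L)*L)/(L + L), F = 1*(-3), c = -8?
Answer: 56543/609 ≈ 92.846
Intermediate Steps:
F = -3
C(L) = (L + L*(-3 + L))/(14*L) (C(L) = ((L + (-3 + L)*L)/(L + L))/7 = ((L + L*(-3 + L))/((2*L)))/7 = ((L + L*(-3 + L))*(1/(2*L)))/7 = ((L + L*(-3 + L))/(2*L))/7 = (L + L*(-3 + L))/(14*L))
C(c)*(-130) + 1/(-87) = (-1/7 + (1/14)*(-8))*(-130) + 1/(-87) = (-1/7 - 4/7)*(-130) - 1/87 = -5/7*(-130) - 1/87 = 650/7 - 1/87 = 56543/609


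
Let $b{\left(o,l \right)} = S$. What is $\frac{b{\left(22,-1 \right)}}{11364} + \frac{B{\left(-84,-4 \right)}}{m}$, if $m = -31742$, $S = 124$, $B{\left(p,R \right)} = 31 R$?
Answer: $\frac{668143}{45089511} \approx 0.014818$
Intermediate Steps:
$b{\left(o,l \right)} = 124$
$\frac{b{\left(22,-1 \right)}}{11364} + \frac{B{\left(-84,-4 \right)}}{m} = \frac{124}{11364} + \frac{31 \left(-4\right)}{-31742} = 124 \cdot \frac{1}{11364} - - \frac{62}{15871} = \frac{31}{2841} + \frac{62}{15871} = \frac{668143}{45089511}$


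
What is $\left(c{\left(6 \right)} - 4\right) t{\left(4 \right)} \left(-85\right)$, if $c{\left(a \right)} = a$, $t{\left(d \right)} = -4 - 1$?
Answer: $850$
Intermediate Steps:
$t{\left(d \right)} = -5$ ($t{\left(d \right)} = -4 - 1 = -5$)
$\left(c{\left(6 \right)} - 4\right) t{\left(4 \right)} \left(-85\right) = \left(6 - 4\right) \left(-5\right) \left(-85\right) = 2 \left(-5\right) \left(-85\right) = \left(-10\right) \left(-85\right) = 850$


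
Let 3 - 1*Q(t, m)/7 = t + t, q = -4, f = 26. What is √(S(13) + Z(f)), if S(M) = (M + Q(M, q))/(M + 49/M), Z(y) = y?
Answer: 12*√1417/109 ≈ 4.1442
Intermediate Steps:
Q(t, m) = 21 - 14*t (Q(t, m) = 21 - 7*(t + t) = 21 - 14*t)
S(M) = (21 - 13*M)/(M + 49/M) (S(M) = (M + (21 - 14*M))/(M + 49/M) = (21 - 13*M)/(M + 49/M))
√(S(13) + Z(f)) = √(13*(21 - 13*13)/(49 + 13²) + 26) = √(13*(21 - 169)/(49 + 169) + 26) = √(13*(-148)/218 + 26) = √(13*(1/218)*(-148) + 26) = √(-962/109 + 26) = √(1872/109) = 12*√1417/109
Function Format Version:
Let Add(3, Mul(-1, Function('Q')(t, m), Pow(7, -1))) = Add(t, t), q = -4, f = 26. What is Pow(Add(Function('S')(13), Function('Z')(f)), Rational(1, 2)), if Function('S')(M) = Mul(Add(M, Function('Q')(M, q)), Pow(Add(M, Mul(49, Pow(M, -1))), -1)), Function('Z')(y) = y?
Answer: Mul(Rational(12, 109), Pow(1417, Rational(1, 2))) ≈ 4.1442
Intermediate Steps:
Function('Q')(t, m) = Add(21, Mul(-14, t)) (Function('Q')(t, m) = Add(21, Mul(-7, Add(t, t))) = Add(21, Mul(-7, Mul(2, t))) = Add(21, Mul(-14, t)))
Function('S')(M) = Mul(Pow(Add(M, Mul(49, Pow(M, -1))), -1), Add(21, Mul(-13, M))) (Function('S')(M) = Mul(Add(M, Add(21, Mul(-14, M))), Pow(Add(M, Mul(49, Pow(M, -1))), -1)) = Mul(Add(21, Mul(-13, M)), Pow(Add(M, Mul(49, Pow(M, -1))), -1)) = Mul(Pow(Add(M, Mul(49, Pow(M, -1))), -1), Add(21, Mul(-13, M))))
Pow(Add(Function('S')(13), Function('Z')(f)), Rational(1, 2)) = Pow(Add(Mul(13, Pow(Add(49, Pow(13, 2)), -1), Add(21, Mul(-13, 13))), 26), Rational(1, 2)) = Pow(Add(Mul(13, Pow(Add(49, 169), -1), Add(21, -169)), 26), Rational(1, 2)) = Pow(Add(Mul(13, Pow(218, -1), -148), 26), Rational(1, 2)) = Pow(Add(Mul(13, Rational(1, 218), -148), 26), Rational(1, 2)) = Pow(Add(Rational(-962, 109), 26), Rational(1, 2)) = Pow(Rational(1872, 109), Rational(1, 2)) = Mul(Rational(12, 109), Pow(1417, Rational(1, 2)))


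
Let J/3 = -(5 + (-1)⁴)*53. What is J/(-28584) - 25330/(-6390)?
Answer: 4056271/1014732 ≈ 3.9974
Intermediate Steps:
J = -954 (J = 3*(-(5 + (-1)⁴)*53) = 3*(-(5 + 1)*53) = 3*(-1*6*53) = 3*(-6*53) = 3*(-318) = -954)
J/(-28584) - 25330/(-6390) = -954/(-28584) - 25330/(-6390) = -954*(-1/28584) - 25330*(-1/6390) = 53/1588 + 2533/639 = 4056271/1014732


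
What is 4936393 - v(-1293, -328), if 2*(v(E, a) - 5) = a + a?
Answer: 4936716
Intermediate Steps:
v(E, a) = 5 + a (v(E, a) = 5 + (a + a)/2 = 5 + (2*a)/2 = 5 + a)
4936393 - v(-1293, -328) = 4936393 - (5 - 328) = 4936393 - 1*(-323) = 4936393 + 323 = 4936716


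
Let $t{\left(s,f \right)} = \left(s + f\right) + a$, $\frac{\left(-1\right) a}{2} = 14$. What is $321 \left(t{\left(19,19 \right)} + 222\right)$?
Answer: $74472$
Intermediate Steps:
$a = -28$ ($a = \left(-2\right) 14 = -28$)
$t{\left(s,f \right)} = -28 + f + s$ ($t{\left(s,f \right)} = \left(s + f\right) - 28 = \left(f + s\right) - 28 = -28 + f + s$)
$321 \left(t{\left(19,19 \right)} + 222\right) = 321 \left(\left(-28 + 19 + 19\right) + 222\right) = 321 \left(10 + 222\right) = 321 \cdot 232 = 74472$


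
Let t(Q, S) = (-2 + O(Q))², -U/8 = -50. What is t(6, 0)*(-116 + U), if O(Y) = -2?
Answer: 4544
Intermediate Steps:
U = 400 (U = -8*(-50) = 400)
t(Q, S) = 16 (t(Q, S) = (-2 - 2)² = (-4)² = 16)
t(6, 0)*(-116 + U) = 16*(-116 + 400) = 16*284 = 4544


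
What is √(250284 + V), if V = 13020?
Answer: 6*√7314 ≈ 513.13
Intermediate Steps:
√(250284 + V) = √(250284 + 13020) = √263304 = 6*√7314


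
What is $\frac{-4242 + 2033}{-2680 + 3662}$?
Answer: $- \frac{2209}{982} \approx -2.2495$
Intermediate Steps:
$\frac{-4242 + 2033}{-2680 + 3662} = - \frac{2209}{982}$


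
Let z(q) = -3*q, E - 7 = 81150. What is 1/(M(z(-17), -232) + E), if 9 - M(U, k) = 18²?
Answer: 1/80842 ≈ 1.2370e-5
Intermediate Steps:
E = 81157 (E = 7 + 81150 = 81157)
M(U, k) = -315 (M(U, k) = 9 - 1*18² = 9 - 1*324 = 9 - 324 = -315)
1/(M(z(-17), -232) + E) = 1/(-315 + 81157) = 1/80842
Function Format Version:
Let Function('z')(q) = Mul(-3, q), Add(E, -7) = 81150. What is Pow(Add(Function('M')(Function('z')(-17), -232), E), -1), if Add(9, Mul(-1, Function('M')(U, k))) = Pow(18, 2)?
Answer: Rational(1, 80842) ≈ 1.2370e-5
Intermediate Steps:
E = 81157 (E = Add(7, 81150) = 81157)
Function('M')(U, k) = -315 (Function('M')(U, k) = Add(9, Mul(-1, Pow(18, 2))) = Add(9, Mul(-1, 324)) = Add(9, -324) = -315)
Pow(Add(Function('M')(Function('z')(-17), -232), E), -1) = Pow(Add(-315, 81157), -1) = Pow(80842, -1) = Rational(1, 80842)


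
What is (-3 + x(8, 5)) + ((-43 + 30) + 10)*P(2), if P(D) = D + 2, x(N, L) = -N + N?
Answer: -15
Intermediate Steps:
x(N, L) = 0
P(D) = 2 + D
(-3 + x(8, 5)) + ((-43 + 30) + 10)*P(2) = (-3 + 0) + ((-43 + 30) + 10)*(2 + 2) = -3 + (-13 + 10)*4 = -3 - 3*4 = -3 - 12 = -15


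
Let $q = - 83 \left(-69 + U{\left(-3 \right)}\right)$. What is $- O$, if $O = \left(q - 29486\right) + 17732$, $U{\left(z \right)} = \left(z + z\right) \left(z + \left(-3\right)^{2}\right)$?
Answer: $3039$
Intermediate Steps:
$U{\left(z \right)} = 2 z \left(9 + z\right)$ ($U{\left(z \right)} = 2 z \left(z + 9\right) = 2 z \left(9 + z\right)$)
$q = 8715$ ($q = - 83 \left(-69 + 2 \left(-3\right) \left(9 - 3\right)\right) = - 83 \left(-69 + 2 \left(-3\right) 6\right) = - 83 \left(-69 - 36\right) = \left(-83\right) \left(-105\right) = 8715$)
$O = -3039$ ($O = \left(8715 - 29486\right) + 17732 = -20771 + 17732 = -3039$)
$- O = \left(-1\right) \left(-3039\right) = 3039$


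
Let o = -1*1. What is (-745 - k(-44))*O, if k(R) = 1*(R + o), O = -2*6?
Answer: 8400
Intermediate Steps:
o = -1
O = -12
k(R) = -1 + R (k(R) = 1*(R - 1) = 1*(-1 + R) = -1 + R)
(-745 - k(-44))*O = (-745 - (-1 - 44))*(-12) = (-745 - 1*(-45))*(-12) = (-745 + 45)*(-12) = -700*(-12) = 8400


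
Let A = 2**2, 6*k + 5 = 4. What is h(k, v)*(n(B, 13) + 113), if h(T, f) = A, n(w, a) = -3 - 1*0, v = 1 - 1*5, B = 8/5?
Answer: 440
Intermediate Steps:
B = 8/5 (B = 8*(1/5) = 8/5 ≈ 1.6000)
k = -1/6 (k = -5/6 + (1/6)*4 = -5/6 + 2/3 = -1/6 ≈ -0.16667)
v = -4 (v = 1 - 5 = -4)
A = 4
n(w, a) = -3 (n(w, a) = -3 + 0 = -3)
h(T, f) = 4
h(k, v)*(n(B, 13) + 113) = 4*(-3 + 113) = 4*110 = 440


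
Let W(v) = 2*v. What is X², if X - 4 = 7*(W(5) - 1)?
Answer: 4489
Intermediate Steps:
X = 67 (X = 4 + 7*(2*5 - 1) = 4 + 7*(10 - 1) = 4 + 7*9 = 4 + 63 = 67)
X² = 67² = 4489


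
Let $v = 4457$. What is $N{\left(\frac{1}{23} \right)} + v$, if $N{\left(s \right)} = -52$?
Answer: $4405$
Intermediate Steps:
$N{\left(\frac{1}{23} \right)} + v = -52 + 4457 = 4405$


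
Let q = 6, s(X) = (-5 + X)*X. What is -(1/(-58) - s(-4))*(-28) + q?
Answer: -29072/29 ≈ -1002.5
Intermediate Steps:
s(X) = X*(-5 + X)
-(1/(-58) - s(-4))*(-28) + q = -(1/(-58) - (-4)*(-5 - 4))*(-28) + 6 = -(-1/58 - (-4)*(-9))*(-28) + 6 = -(-1/58 - 1*36)*(-28) + 6 = -(-1/58 - 36)*(-28) + 6 = -1*(-2089/58)*(-28) + 6 = (2089/58)*(-28) + 6 = -29246/29 + 6 = -29072/29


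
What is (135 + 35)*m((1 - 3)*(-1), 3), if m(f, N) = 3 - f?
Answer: 170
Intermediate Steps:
(135 + 35)*m((1 - 3)*(-1), 3) = (135 + 35)*(3 - (1 - 3)*(-1)) = 170*(3 - (-2)*(-1)) = 170*(3 - 1*2) = 170*(3 - 2) = 170*1 = 170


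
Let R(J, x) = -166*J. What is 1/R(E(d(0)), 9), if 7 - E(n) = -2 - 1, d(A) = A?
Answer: -1/1660 ≈ -0.00060241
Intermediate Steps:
E(n) = 10 (E(n) = 7 - (-2 - 1) = 7 - 1*(-3) = 7 + 3 = 10)
1/R(E(d(0)), 9) = 1/(-166*10) = 1/(-1660) = -1/1660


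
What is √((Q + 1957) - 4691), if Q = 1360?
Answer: I*√1374 ≈ 37.068*I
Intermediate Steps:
√((Q + 1957) - 4691) = √((1360 + 1957) - 4691) = √(3317 - 4691) = √(-1374) = I*√1374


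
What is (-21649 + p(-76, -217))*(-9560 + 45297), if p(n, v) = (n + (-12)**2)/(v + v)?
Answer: -167887672979/217 ≈ -7.7368e+8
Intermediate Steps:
p(n, v) = (144 + n)/(2*v) (p(n, v) = (n + 144)/((2*v)) = (144 + n)*(1/(2*v)) = (144 + n)/(2*v))
(-21649 + p(-76, -217))*(-9560 + 45297) = (-21649 + (1/2)*(144 - 76)/(-217))*(-9560 + 45297) = (-21649 + (1/2)*(-1/217)*68)*35737 = (-21649 - 34/217)*35737 = -4697867/217*35737 = -167887672979/217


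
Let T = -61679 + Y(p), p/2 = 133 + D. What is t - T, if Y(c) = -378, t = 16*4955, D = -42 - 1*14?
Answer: 141337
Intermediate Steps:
D = -56 (D = -42 - 14 = -56)
t = 79280
p = 154 (p = 2*(133 - 56) = 2*77 = 154)
T = -62057 (T = -61679 - 378 = -62057)
t - T = 79280 - 1*(-62057) = 79280 + 62057 = 141337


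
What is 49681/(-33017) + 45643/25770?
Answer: 226715561/850848090 ≈ 0.26646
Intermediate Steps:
49681/(-33017) + 45643/25770 = 49681*(-1/33017) + 45643*(1/25770) = -49681/33017 + 45643/25770 = 226715561/850848090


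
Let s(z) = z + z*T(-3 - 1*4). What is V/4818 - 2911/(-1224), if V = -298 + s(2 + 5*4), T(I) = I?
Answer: 2249813/982872 ≈ 2.2890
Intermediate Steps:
s(z) = -6*z (s(z) = z + z*(-3 - 1*4) = z + z*(-3 - 4) = z + z*(-7) = z - 7*z = -6*z)
V = -430 (V = -298 - 6*(2 + 5*4) = -298 - 6*(2 + 20) = -298 - 6*22 = -298 - 132 = -430)
V/4818 - 2911/(-1224) = -430/4818 - 2911/(-1224) = -430*1/4818 - 2911*(-1/1224) = -215/2409 + 2911/1224 = 2249813/982872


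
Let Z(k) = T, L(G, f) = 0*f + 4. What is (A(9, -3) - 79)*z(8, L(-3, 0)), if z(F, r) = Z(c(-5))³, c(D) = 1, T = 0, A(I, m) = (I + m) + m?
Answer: 0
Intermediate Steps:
A(I, m) = I + 2*m
L(G, f) = 4 (L(G, f) = 0 + 4 = 4)
Z(k) = 0
z(F, r) = 0 (z(F, r) = 0³ = 0)
(A(9, -3) - 79)*z(8, L(-3, 0)) = ((9 + 2*(-3)) - 79)*0 = ((9 - 6) - 79)*0 = (3 - 79)*0 = -76*0 = 0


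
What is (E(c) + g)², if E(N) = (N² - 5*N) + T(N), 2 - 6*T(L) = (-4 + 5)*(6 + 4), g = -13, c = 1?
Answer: 3025/9 ≈ 336.11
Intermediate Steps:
T(L) = -4/3 (T(L) = ⅓ - (-4 + 5)*(6 + 4)/6 = ⅓ - 10/6 = ⅓ - ⅙*10 = ⅓ - 5/3 = -4/3)
E(N) = -4/3 + N² - 5*N (E(N) = (N² - 5*N) - 4/3 = -4/3 + N² - 5*N)
(E(c) + g)² = ((-4/3 + 1² - 5*1) - 13)² = ((-4/3 + 1 - 5) - 13)² = (-16/3 - 13)² = (-55/3)² = 3025/9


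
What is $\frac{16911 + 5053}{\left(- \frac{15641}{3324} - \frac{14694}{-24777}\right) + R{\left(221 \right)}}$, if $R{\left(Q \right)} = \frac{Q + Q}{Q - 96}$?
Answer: $- \frac{25123993626000}{659356501} \approx -38104.0$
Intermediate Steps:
$R{\left(Q \right)} = \frac{2 Q}{-96 + Q}$
$\frac{16911 + 5053}{\left(- \frac{15641}{3324} - \frac{14694}{-24777}\right) + R{\left(221 \right)}} = \frac{16911 + 5053}{\left(- \frac{15641}{3324} - \frac{14694}{-24777}\right) + 2 \cdot 221 \frac{1}{-96 + 221}} = \frac{21964}{\left(\left(-15641\right) \frac{1}{3324} - - \frac{4898}{8259}\right) + 2 \cdot 221 \cdot \frac{1}{125}} = \frac{21964}{\left(- \frac{15641}{3324} + \frac{4898}{8259}\right) + 2 \cdot 221 \cdot \frac{1}{125}} = \frac{21964}{- \frac{37632689}{9150972} + \frac{442}{125}} = \frac{21964}{- \frac{659356501}{1143871500}} = 21964 \left(- \frac{1143871500}{659356501}\right) = - \frac{25123993626000}{659356501}$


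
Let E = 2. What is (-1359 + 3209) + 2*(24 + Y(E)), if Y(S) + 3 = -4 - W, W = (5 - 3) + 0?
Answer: 1880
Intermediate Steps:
W = 2 (W = 2 + 0 = 2)
Y(S) = -9 (Y(S) = -3 + (-4 - 1*2) = -3 + (-4 - 2) = -3 - 6 = -9)
(-1359 + 3209) + 2*(24 + Y(E)) = (-1359 + 3209) + 2*(24 - 9) = 1850 + 2*15 = 1850 + 30 = 1880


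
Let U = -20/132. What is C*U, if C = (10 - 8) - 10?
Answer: 40/33 ≈ 1.2121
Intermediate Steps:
U = -5/33 (U = -20*1/132 = -5/33 ≈ -0.15152)
C = -8 (C = 2 - 10 = -8)
C*U = -8*(-5/33) = 40/33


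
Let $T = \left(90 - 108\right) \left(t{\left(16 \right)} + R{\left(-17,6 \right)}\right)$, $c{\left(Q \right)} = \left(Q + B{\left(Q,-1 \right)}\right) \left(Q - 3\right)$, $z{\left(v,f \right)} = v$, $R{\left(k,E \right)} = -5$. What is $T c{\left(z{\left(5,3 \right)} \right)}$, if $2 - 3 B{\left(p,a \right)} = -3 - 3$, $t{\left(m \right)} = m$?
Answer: $-3036$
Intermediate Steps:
$B{\left(p,a \right)} = \frac{8}{3}$ ($B{\left(p,a \right)} = \frac{2}{3} - \frac{-3 - 3}{3} = \frac{2}{3} - -2 = \frac{2}{3} + 2 = \frac{8}{3}$)
$c{\left(Q \right)} = \left(-3 + Q\right) \left(\frac{8}{3} + Q\right)$ ($c{\left(Q \right)} = \left(Q + \frac{8}{3}\right) \left(Q - 3\right) = \left(\frac{8}{3} + Q\right) \left(-3 + Q\right) = \left(-3 + Q\right) \left(\frac{8}{3} + Q\right)$)
$T = -198$ ($T = \left(90 - 108\right) \left(16 - 5\right) = \left(-18\right) 11 = -198$)
$T c{\left(z{\left(5,3 \right)} \right)} = - 198 \left(-8 + 5^{2} - \frac{5}{3}\right) = - 198 \left(-8 + 25 - \frac{5}{3}\right) = \left(-198\right) \frac{46}{3} = -3036$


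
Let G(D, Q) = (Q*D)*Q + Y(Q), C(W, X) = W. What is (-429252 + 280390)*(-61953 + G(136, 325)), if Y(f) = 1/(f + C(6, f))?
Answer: -704758640560996/331 ≈ -2.1292e+12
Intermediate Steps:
Y(f) = 1/(6 + f) (Y(f) = 1/(f + 6) = 1/(6 + f))
G(D, Q) = 1/(6 + Q) + D*Q² (G(D, Q) = (Q*D)*Q + 1/(6 + Q) = (D*Q)*Q + 1/(6 + Q) = D*Q² + 1/(6 + Q) = 1/(6 + Q) + D*Q²)
(-429252 + 280390)*(-61953 + G(136, 325)) = (-429252 + 280390)*(-61953 + (1 + 136*325²*(6 + 325))/(6 + 325)) = -148862*(-61953 + (1 + 136*105625*331)/331) = -148862*(-61953 + (1 + 4754815000)/331) = -148862*(-61953 + (1/331)*4754815001) = -148862*(-61953 + 4754815001/331) = -148862*4734308558/331 = -704758640560996/331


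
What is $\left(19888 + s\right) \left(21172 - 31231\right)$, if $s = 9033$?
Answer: $-290916339$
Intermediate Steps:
$\left(19888 + s\right) \left(21172 - 31231\right) = \left(19888 + 9033\right) \left(21172 - 31231\right) = 28921 \left(-10059\right) = -290916339$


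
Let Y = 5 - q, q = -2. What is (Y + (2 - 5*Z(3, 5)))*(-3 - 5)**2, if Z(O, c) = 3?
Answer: -384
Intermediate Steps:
Y = 7 (Y = 5 - 1*(-2) = 5 + 2 = 7)
(Y + (2 - 5*Z(3, 5)))*(-3 - 5)**2 = (7 + (2 - 5*3))*(-3 - 5)**2 = (7 + (2 - 15))*(-8)**2 = (7 - 13)*64 = -6*64 = -384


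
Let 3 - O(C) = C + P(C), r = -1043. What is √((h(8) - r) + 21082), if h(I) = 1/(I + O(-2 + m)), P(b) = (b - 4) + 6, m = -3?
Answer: 2*√1996786/19 ≈ 148.74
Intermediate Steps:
P(b) = 2 + b (P(b) = (-4 + b) + 6 = 2 + b)
O(C) = 1 - 2*C (O(C) = 3 - (C + (2 + C)) = 3 - (2 + 2*C) = 3 + (-2 - 2*C) = 1 - 2*C)
h(I) = 1/(11 + I) (h(I) = 1/(I + (1 - 2*(-2 - 3))) = 1/(I + (1 - 2*(-5))) = 1/(I + (1 + 10)) = 1/(I + 11) = 1/(11 + I))
√((h(8) - r) + 21082) = √((1/(11 + 8) - 1*(-1043)) + 21082) = √((1/19 + 1043) + 21082) = √(19818/19 + 21082) = √(420376/19) = 2*√1996786/19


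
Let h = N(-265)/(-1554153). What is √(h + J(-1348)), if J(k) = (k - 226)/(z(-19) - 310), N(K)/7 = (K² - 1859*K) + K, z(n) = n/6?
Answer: √21252462758486473839/2920253487 ≈ 1.5786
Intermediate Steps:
z(n) = n/6 (z(n) = n*(⅙) = n/6)
N(K) = -13006*K + 7*K² (N(K) = 7*((K² - 1859*K) + K) = 7*(K² - 1858*K) = -13006*K + 7*K²)
J(k) = 1356/1879 - 6*k/1879 (J(k) = (k - 226)/((⅙)*(-19) - 310) = (-226 + k)/(-19/6 - 310) = (-226 + k)/(-1879/6) = (-226 + k)*(-6/1879) = 1356/1879 - 6*k/1879)
h = -3938165/1554153 (h = (7*(-265)*(-1858 - 265))/(-1554153) = (7*(-265)*(-2123))*(-1/1554153) = 3938165*(-1/1554153) = -3938165/1554153 ≈ -2.5340)
√(h + J(-1348)) = √(-3938165/1554153 + (1356/1879 - 6/1879*(-1348))) = √(-3938165/1554153 + (1356/1879 + 8088/1879)) = √(-3938165/1554153 + 9444/1879) = √(7277608897/2920253487) = √21252462758486473839/2920253487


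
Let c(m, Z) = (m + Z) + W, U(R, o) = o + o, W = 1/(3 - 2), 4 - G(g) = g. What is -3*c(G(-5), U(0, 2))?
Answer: -42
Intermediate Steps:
G(g) = 4 - g
W = 1 (W = 1/1 = 1)
U(R, o) = 2*o
c(m, Z) = 1 + Z + m (c(m, Z) = (m + Z) + 1 = (Z + m) + 1 = 1 + Z + m)
-3*c(G(-5), U(0, 2)) = -3*(1 + 2*2 + (4 - 1*(-5))) = -3*(1 + 4 + (4 + 5)) = -3*(1 + 4 + 9) = -3*14 = -42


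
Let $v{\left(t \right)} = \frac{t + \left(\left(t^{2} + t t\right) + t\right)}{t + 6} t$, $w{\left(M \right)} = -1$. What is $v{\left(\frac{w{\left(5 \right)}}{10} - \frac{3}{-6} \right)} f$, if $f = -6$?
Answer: $- \frac{21}{50} \approx -0.42$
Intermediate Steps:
$v{\left(t \right)} = \frac{t \left(2 t + 2 t^{2}\right)}{6 + t}$ ($v{\left(t \right)} = \frac{t + \left(\left(t^{2} + t^{2}\right) + t\right)}{6 + t} t = \frac{t + \left(2 t^{2} + t\right)}{6 + t} t = \frac{t + \left(t + 2 t^{2}\right)}{6 + t} t = \frac{2 t + 2 t^{2}}{6 + t} t = \frac{t \left(2 t + 2 t^{2}\right)}{6 + t}$)
$v{\left(\frac{w{\left(5 \right)}}{10} - \frac{3}{-6} \right)} f = \frac{2 \left(- \frac{1}{10} - \frac{3}{-6}\right)^{2} \left(1 - \left(\frac{1}{10} - \frac{1}{2}\right)\right)}{6 - \left(\frac{1}{10} - \frac{1}{2}\right)} \left(-6\right) = \frac{2 \left(\left(-1\right) \frac{1}{10} - - \frac{1}{2}\right)^{2} \left(1 - - \frac{2}{5}\right)}{6 - - \frac{2}{5}} \left(-6\right) = \frac{2 \left(- \frac{1}{10} + \frac{1}{2}\right)^{2} \left(1 + \left(- \frac{1}{10} + \frac{1}{2}\right)\right)}{6 + \left(- \frac{1}{10} + \frac{1}{2}\right)} \left(-6\right) = \frac{2 \left(\frac{2}{5}\right)^{2} \left(1 + \frac{2}{5}\right)}{6 + \frac{2}{5}} \left(-6\right) = 2 \cdot \frac{4}{25} \frac{1}{\frac{32}{5}} \cdot \frac{7}{5} \left(-6\right) = 2 \cdot \frac{4}{25} \cdot \frac{5}{32} \cdot \frac{7}{5} \left(-6\right) = \frac{7}{100} \left(-6\right) = - \frac{21}{50}$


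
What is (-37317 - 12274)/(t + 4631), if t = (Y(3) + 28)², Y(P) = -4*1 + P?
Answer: -49591/5360 ≈ -9.2520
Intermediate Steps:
Y(P) = -4 + P
t = 729 (t = ((-4 + 3) + 28)² = (-1 + 28)² = 27² = 729)
(-37317 - 12274)/(t + 4631) = (-37317 - 12274)/(729 + 4631) = -49591/5360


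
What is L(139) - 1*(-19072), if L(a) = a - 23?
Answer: 19188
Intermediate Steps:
L(a) = -23 + a
L(139) - 1*(-19072) = (-23 + 139) - 1*(-19072) = 116 + 19072 = 19188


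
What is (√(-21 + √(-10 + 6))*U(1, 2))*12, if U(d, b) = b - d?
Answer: 12*√(-21 + 2*I) ≈ 2.6157 + 55.053*I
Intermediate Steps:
(√(-21 + √(-10 + 6))*U(1, 2))*12 = (√(-21 + √(-10 + 6))*(2 - 1*1))*12 = (√(-21 + √(-4))*(2 - 1))*12 = (√(-21 + 2*I)*1)*12 = √(-21 + 2*I)*12 = 12*√(-21 + 2*I)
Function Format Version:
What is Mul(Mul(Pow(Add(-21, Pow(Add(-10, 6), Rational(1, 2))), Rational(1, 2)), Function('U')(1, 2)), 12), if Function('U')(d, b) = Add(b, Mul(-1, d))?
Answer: Mul(12, Pow(Add(-21, Mul(2, I)), Rational(1, 2))) ≈ Add(2.6157, Mul(55.053, I))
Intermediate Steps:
Mul(Mul(Pow(Add(-21, Pow(Add(-10, 6), Rational(1, 2))), Rational(1, 2)), Function('U')(1, 2)), 12) = Mul(Mul(Pow(Add(-21, Pow(Add(-10, 6), Rational(1, 2))), Rational(1, 2)), Add(2, Mul(-1, 1))), 12) = Mul(Mul(Pow(Add(-21, Pow(-4, Rational(1, 2))), Rational(1, 2)), Add(2, -1)), 12) = Mul(Mul(Pow(Add(-21, Mul(2, I)), Rational(1, 2)), 1), 12) = Mul(Pow(Add(-21, Mul(2, I)), Rational(1, 2)), 12) = Mul(12, Pow(Add(-21, Mul(2, I)), Rational(1, 2)))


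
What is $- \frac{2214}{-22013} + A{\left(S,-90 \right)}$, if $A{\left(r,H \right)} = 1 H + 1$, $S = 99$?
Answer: $- \frac{1956943}{22013} \approx -88.899$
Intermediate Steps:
$A{\left(r,H \right)} = 1 + H$ ($A{\left(r,H \right)} = H + 1 = 1 + H$)
$- \frac{2214}{-22013} + A{\left(S,-90 \right)} = - \frac{2214}{-22013} + \left(1 - 90\right) = \left(-2214\right) \left(- \frac{1}{22013}\right) - 89 = \frac{2214}{22013} - 89 = - \frac{1956943}{22013}$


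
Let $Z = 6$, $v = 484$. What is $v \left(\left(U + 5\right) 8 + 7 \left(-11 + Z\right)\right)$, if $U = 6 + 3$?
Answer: $37268$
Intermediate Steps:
$U = 9$
$v \left(\left(U + 5\right) 8 + 7 \left(-11 + Z\right)\right) = 484 \left(\left(9 + 5\right) 8 + 7 \left(-11 + 6\right)\right) = 484 \left(14 \cdot 8 + 7 \left(-5\right)\right) = 484 \left(112 - 35\right) = 484 \cdot 77 = 37268$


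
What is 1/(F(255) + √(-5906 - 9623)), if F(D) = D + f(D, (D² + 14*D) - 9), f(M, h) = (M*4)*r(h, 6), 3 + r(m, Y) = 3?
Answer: 255/80554 - I*√15529/80554 ≈ 0.0031656 - 0.001547*I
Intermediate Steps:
r(m, Y) = 0 (r(m, Y) = -3 + 3 = 0)
f(M, h) = 0 (f(M, h) = (M*4)*0 = (4*M)*0 = 0)
F(D) = D (F(D) = D + 0 = D)
1/(F(255) + √(-5906 - 9623)) = 1/(255 + √(-5906 - 9623)) = 1/(255 + √(-15529)) = 1/(255 + I*√15529)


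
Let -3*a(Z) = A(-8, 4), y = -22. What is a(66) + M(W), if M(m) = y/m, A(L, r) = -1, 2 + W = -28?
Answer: 16/15 ≈ 1.0667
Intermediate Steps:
W = -30 (W = -2 - 28 = -30)
M(m) = -22/m
a(Z) = 1/3 (a(Z) = -1/3*(-1) = 1/3)
a(66) + M(W) = 1/3 - 22/(-30) = 1/3 - 22*(-1/30) = 1/3 + 11/15 = 16/15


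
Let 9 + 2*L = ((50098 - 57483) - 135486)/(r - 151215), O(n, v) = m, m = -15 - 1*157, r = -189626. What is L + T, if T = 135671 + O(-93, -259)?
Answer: 46182152310/340841 ≈ 1.3549e+5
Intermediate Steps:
m = -172 (m = -15 - 157 = -172)
O(n, v) = -172
L = -1462349/340841 (L = -9/2 + (((50098 - 57483) - 135486)/(-189626 - 151215))/2 = -9/2 + ((-7385 - 135486)/(-340841))/2 = -9/2 + (-142871*(-1/340841))/2 = -9/2 + (1/2)*(142871/340841) = -9/2 + 142871/681682 = -1462349/340841 ≈ -4.2904)
T = 135499 (T = 135671 - 172 = 135499)
L + T = -1462349/340841 + 135499 = 46182152310/340841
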